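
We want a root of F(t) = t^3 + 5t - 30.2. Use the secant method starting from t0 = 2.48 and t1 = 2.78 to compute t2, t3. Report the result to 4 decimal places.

F(2.48) = -2.547008, F(2.78) = 5.184952
t2 = 2.780000 − 5.184952·(2.780000 − 2.480000) / (5.184952 − (-2.547008)) = 2.780000 − (1.555486)/(7.731960) = 2.578824
F(2.578824) = -0.155844
t3 = 2.578824 − (-0.155844)·(2.578824 − 2.780000) / (-0.155844 − 5.184952) = 2.578824 − (0.031352)/(-5.340796) = 2.584694

2.5788, 2.5847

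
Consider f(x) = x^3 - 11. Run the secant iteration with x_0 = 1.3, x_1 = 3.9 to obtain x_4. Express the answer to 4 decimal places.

f(1.3) = -8.803000, f(3.9) = 48.319000
x_2 = 3.900000 − 48.319000·(3.900000 − 1.300000) / (48.319000 − (-8.803000)) = 3.900000 − (125.629400)/(57.122000) = 1.700683
f(1.700683) = -6.081078
x_3 = 1.700683 − (-6.081078)·(1.700683 − 3.900000) / (-6.081078 − 48.319000) = 1.700683 − (13.374220)/(-54.400078) = 1.946532
f(1.946532) = -3.624616
x_4 = 1.946532 − (-3.624616)·(1.946532 − 1.700683) / (-3.624616 − (-6.081078)) = 1.946532 − (-0.891109)/(2.456463) = 2.309293

2.3093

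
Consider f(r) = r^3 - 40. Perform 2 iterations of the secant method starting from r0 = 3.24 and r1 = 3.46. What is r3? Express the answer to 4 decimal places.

3.4199

f(3.24) = -5.987776, f(3.46) = 1.421736
r2 = 3.460000 − 1.421736·(3.460000 − 3.240000) / (1.421736 − (-5.987776)) = 3.460000 − (0.312782)/(7.409512) = 3.417786
f(3.417786) = -0.075934
r3 = 3.417786 − (-0.075934)·(3.417786 − 3.460000) / (-0.075934 − 1.421736) = 3.417786 − (0.003205)/(-1.497670) = 3.419927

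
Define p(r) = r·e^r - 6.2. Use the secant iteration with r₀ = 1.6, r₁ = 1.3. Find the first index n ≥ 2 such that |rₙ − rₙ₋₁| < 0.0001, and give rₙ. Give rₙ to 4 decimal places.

n = 5, rₙ = 1.4518

p(1.6) = 1.724852, p(1.3) = -1.429914
r₂ = 1.300000 − (-1.429914)·(-0.300000)/(-3.154766) = 1.435977;  |Δ| = 0.135977
p(1.435977) = -0.163516
r₃ = 1.435977 − (-0.163516)·(0.135977)/(1.266398) = 1.453534;  |Δ| = 0.017557
p(1.453534) = 0.018516
r₄ = 1.453534 − 0.018516·(0.017557)/(0.182032) = 1.451748;  |Δ| = 0.001786
p(1.451748) = -0.000206
r₅ = 1.451748 − (-0.000206)·(-0.001786)/(-0.018723) = 1.451767;  |Δ| = 0.000020
|r₅ − r₄| = 0.000020 < 0.0001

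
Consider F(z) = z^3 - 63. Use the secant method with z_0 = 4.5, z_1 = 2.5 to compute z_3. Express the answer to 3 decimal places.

4.093

F(4.5) = 28.12500, F(2.5) = -47.37500
z_2 = 2.50000 − (-47.37500)·(2.50000 − 4.50000) / (-47.37500 − 28.12500) = 2.50000 − (94.75000)/(-75.50000) = 3.75497
F(3.75497) = -10.05581
z_3 = 3.75497 − (-10.05581)·(3.75497 − 2.50000) / (-10.05581 − (-47.37500)) = 3.75497 − (-12.61970)/(37.31919) = 4.09312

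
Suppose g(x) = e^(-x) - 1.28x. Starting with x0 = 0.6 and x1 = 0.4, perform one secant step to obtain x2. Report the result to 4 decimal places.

g(0.6) = -0.219188, g(0.4) = 0.158320
x2 = 0.400000 − 0.158320·(0.400000 − 0.600000) / (0.158320 − (-0.219188)) = 0.400000 − (-0.031664)/(0.377508) = 0.483876

0.4839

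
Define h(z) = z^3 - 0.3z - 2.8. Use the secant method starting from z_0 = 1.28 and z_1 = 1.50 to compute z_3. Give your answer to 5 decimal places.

1.48031

h(1.28) = -1.0868480, h(1.50) = 0.1250000
z_2 = 1.5000000 − 0.1250000·(1.5000000 − 1.2800000) / (0.1250000 − (-1.0868480)) = 1.5000000 − (0.0275000)/(1.2118480) = 1.4773074
h(1.4773074) = -0.0190618
z_3 = 1.4773074 − (-0.0190618)·(1.4773074 − 1.5000000) / (-0.0190618 − 0.1250000) = 1.4773074 − (0.0004326)/(-0.1440618) = 1.4803100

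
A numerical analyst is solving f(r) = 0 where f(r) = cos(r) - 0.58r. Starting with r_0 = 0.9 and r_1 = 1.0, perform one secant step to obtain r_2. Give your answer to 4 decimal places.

f(0.9) = 0.099610, f(1.0) = -0.039698
r_2 = 1.000000 − (-0.039698)·(1.000000 − 0.900000) / (-0.039698 − 0.099610) = 1.000000 − (-0.003970)/(-0.139308) = 0.971504

0.9715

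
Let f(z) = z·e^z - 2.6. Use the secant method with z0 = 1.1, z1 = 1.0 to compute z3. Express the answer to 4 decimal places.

0.9779

f(1.1) = 0.704583, f(1.0) = 0.118282
z2 = 1.000000 − 0.118282·(1.000000 − 1.100000) / (0.118282 − 0.704583) = 1.000000 − (-0.011828)/(-0.586301) = 0.979826
f(0.979826) = 0.010248
z3 = 0.979826 − 0.010248·(0.979826 − 1.000000) / (0.010248 − 0.118282) = 0.979826 − (-0.000207)/(-0.108034) = 0.977912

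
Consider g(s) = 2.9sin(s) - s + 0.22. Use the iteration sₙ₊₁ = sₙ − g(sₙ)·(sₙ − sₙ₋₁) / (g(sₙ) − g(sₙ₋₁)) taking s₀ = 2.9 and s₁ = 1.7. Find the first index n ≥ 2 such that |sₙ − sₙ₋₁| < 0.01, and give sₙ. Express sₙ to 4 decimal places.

n = 5, sₙ = 2.3278

g(2.9) = -1.986177, g(1.7) = 1.395828
s₂ = 1.700000 − 1.395828·(-1.200000)/(3.382005) = 2.195266;  |Δ| = 0.495266
g(2.195266) = 0.377425
s₃ = 2.195266 − 0.377425·(0.495266)/(-1.018403) = 2.378815;  |Δ| = 0.183548
g(2.378815) = -0.155111
s₄ = 2.378815 − (-0.155111)·(0.183548)/(-0.532537) = 2.325353;  |Δ| = 0.053462
g(2.325353) = 0.007516
s₅ = 2.325353 − 0.007516·(-0.053462)/(0.162627) = 2.327824;  |Δ| = 0.002471
|s₅ − s₄| = 0.002471 < 0.01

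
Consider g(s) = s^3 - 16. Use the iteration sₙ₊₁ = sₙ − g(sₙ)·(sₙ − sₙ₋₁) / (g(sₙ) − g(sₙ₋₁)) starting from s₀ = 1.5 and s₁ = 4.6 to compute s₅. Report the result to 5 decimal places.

2.50470

g(1.5) = -12.6250000, g(4.6) = 81.3360000
s₂ = 4.6000000 − 81.3360000·(4.6000000 − 1.5000000) / (81.3360000 − (-12.6250000)) = 4.6000000 − (252.1416000)/(93.9610000) = 1.9165292
g(1.9165292) = -8.9604269
s₃ = 1.9165292 − (-8.9604269)·(1.9165292 − 4.6000000) / (-8.9604269 − 81.3360000) = 1.9165292 − (24.0450441)/(-90.2964269) = 2.1828193
g(2.1828193) = -5.5995208
s₄ = 2.1828193 − (-5.5995208)·(2.1828193 − 1.9165292) / (-5.5995208 − (-8.9604269)) = 2.1828193 − (-1.4910969)/(3.3609062) = 2.6264785
g(2.6264785) = 2.1184709
s₅ = 2.6264785 − 2.1184709·(2.6264785 − 2.1828193) / (2.1184709 − (-5.5995208)) = 2.6264785 − (0.9398791)/(7.7179917) = 2.5047008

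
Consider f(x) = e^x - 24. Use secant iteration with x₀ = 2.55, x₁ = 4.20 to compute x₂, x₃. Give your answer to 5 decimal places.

2.89277, 3.05285

f(2.55) = -11.1928962, f(4.20) = 42.6863310
x₂ = 4.2000000 − 42.6863310·(4.2000000 − 2.5500000) / (42.6863310 − (-11.1928962)) = 4.2000000 − (70.4324462)/(53.8792273) = 2.8927718
f(2.8927718) = -5.9567477
x₃ = 2.8927718 − (-5.9567477)·(2.8927718 − 4.2000000) / (-5.9567477 − 42.6863310) = 2.8927718 − (7.7868286)/(-48.6430787) = 3.0528527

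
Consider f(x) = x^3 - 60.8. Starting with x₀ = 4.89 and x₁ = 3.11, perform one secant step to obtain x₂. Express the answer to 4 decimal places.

3.7396

f(4.89) = 56.130169, f(3.11) = -30.719769
x₂ = 3.110000 − (-30.719769)·(3.110000 − 4.890000) / (-30.719769 − 56.130169) = 3.110000 − (54.681189)/(-86.849938) = 3.739605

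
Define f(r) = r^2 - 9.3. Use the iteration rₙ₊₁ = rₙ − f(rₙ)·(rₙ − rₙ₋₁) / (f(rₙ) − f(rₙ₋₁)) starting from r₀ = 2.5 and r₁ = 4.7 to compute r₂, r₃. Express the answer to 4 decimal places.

f(2.5) = -3.050000, f(4.7) = 12.790000
r₂ = 4.700000 − 12.790000·(4.700000 − 2.500000) / (12.790000 − (-3.050000)) = 4.700000 − (28.138000)/(15.840000) = 2.923611
f(2.923611) = -0.752498
r₃ = 2.923611 − (-0.752498)·(2.923611 − 4.700000) / (-0.752498 − 12.790000) = 2.923611 − (1.336729)/(-13.542498) = 3.022317

2.9236, 3.0223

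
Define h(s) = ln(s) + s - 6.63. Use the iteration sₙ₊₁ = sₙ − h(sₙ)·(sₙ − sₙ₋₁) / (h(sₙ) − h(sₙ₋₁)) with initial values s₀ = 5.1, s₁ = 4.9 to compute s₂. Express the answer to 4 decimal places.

5.0173

h(5.1) = 0.099241, h(4.9) = -0.140765
s₂ = 4.900000 − (-0.140765)·(4.900000 − 5.100000) / (-0.140765 − 0.099241) = 4.900000 − (0.028153)/(-0.240005) = 5.017301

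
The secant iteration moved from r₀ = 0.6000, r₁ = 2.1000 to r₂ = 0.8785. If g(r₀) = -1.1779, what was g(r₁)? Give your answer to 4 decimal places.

5.1663

The secant line through (0.6000, -1.1779) and (2.1000, g(r₁)) crosses zero at r₂ = 0.8785.
So (0.6000, -1.1779), (2.1000, g(r₁)), (0.8785, 0) are collinear:
g(r₁) = -1.1779 · (2.1000 − 0.8785) / (0.6000 − 0.8785) = -1.1779 · (1.221500)/(-0.278500) = 5.166265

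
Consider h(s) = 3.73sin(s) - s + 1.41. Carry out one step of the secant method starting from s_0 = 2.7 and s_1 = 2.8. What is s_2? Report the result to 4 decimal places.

h(2.7) = 0.304127, h(2.8) = -0.140494
s_2 = 2.800000 − (-0.140494)·(2.800000 − 2.700000) / (-0.140494 − 0.304127) = 2.800000 − (-0.014049)/(-0.444621) = 2.768401

2.7684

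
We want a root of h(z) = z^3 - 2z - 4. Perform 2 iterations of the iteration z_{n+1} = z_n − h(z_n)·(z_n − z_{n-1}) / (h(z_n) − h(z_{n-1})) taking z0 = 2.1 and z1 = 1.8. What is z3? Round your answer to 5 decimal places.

h(2.1) = 1.0610000, h(1.8) = -1.7680000
z2 = 1.8000000 − (-1.7680000)·(1.8000000 − 2.1000000) / (-1.7680000 − 1.0610000) = 1.8000000 − (0.5304000)/(-2.8290000) = 1.9874867
h(1.9874867) = -0.1241950
z3 = 1.9874867 − (-0.1241950)·(1.9874867 − 1.8000000) / (-0.1241950 − (-1.7680000)) = 1.9874867 − (-0.0232849)/(1.6438050) = 2.0016520

2.00165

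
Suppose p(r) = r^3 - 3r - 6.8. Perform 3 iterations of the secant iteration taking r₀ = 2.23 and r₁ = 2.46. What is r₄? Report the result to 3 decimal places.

p(2.23) = -2.40043, p(2.46) = 0.70694
r₂ = 2.46000 − 0.70694·(2.46000 − 2.23000) / (0.70694 − (-2.40043)) = 2.46000 − (0.16260)/(3.10737) = 2.40767
p(2.40767) = -0.06599
r₃ = 2.40767 − (-0.06599)·(2.40767 − 2.46000) / (-0.06599 − 0.70694) = 2.40767 − (0.00345)/(-0.77292) = 2.41214
p(2.41214) = -0.00156
r₄ = 2.41214 − (-0.00156)·(2.41214 − 2.40767) / (-0.00156 − (-0.06599)) = 2.41214 − (-0.00001)/(0.06443) = 2.41225

2.412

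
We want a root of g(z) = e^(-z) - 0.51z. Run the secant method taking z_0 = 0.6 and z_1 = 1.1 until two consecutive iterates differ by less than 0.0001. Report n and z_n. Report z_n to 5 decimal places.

g(0.6) = 0.2428116, g(1.1) = -0.2281289
z_2 = 1.1000000 − (-0.2281289)·(0.5000000)/(-0.4709406) = 0.8577944;  |Δ| = 0.2422056
g(0.8577944) = -0.0133787
z_3 = 0.8577944 − (-0.0133787)·(-0.2422056)/(0.2147502) = 0.8427053;  |Δ| = 0.0150891
g(0.8427053) = 0.0007645
z_4 = 0.8427053 − 0.0007645·(-0.0150891)/(0.0141432) = 0.8435209;  |Δ| = 0.0008157
g(0.8435209) = -0.0000025
z_5 = 0.8435209 − (-0.0000025)·(0.0008157)/(-0.0007670) = 0.8435183;  |Δ| = 0.0000027
|z_5 − z_4| = 0.0000027 < 0.0001

n = 5, z_n = 0.84352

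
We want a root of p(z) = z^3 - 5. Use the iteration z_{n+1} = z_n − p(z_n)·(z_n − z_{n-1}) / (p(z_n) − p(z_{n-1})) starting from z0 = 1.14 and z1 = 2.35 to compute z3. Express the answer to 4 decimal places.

p(1.14) = -3.518456, p(2.35) = 7.977875
z2 = 2.350000 − 7.977875·(2.350000 − 1.140000) / (7.977875 − (-3.518456)) = 2.350000 − (9.653229)/(11.496331) = 1.510321
p(1.510321) = -1.554853
z3 = 1.510321 − (-1.554853)·(1.510321 − 2.350000) / (-1.554853 − 7.977875) = 1.510321 − (1.305578)/(-9.532728) = 1.647278

1.6473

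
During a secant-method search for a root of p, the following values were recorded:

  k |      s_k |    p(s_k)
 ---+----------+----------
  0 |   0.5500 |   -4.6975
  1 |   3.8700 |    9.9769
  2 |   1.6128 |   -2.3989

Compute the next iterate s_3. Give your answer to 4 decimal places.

2.0503

s_3 = 1.6128 − (-2.3989)·(1.6128 − 3.8700) / (-2.3989 − 9.9769)
   = 1.6128 − (5.414797)/(-12.375800) = 2.050331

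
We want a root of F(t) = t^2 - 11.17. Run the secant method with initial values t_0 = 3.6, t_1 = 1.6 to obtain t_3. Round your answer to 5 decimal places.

3.37315

F(3.6) = 1.7900000, F(1.6) = -8.6100000
t_2 = 1.6000000 − (-8.6100000)·(1.6000000 − 3.6000000) / (-8.6100000 − 1.7900000) = 1.6000000 − (17.2200000)/(-10.4000000) = 3.2557692
F(3.2557692) = -0.5699667
t_3 = 3.2557692 − (-0.5699667)·(3.2557692 − 1.6000000) / (-0.5699667 − (-8.6100000)) = 3.2557692 − (-0.9437334)/(8.0400333) = 3.3731485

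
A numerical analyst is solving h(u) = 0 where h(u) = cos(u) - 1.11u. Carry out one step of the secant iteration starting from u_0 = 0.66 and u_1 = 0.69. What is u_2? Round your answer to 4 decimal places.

0.6931

h(0.66) = 0.057392, h(0.69) = 0.005346
u_2 = 0.690000 − 0.005346·(0.690000 − 0.660000) / (0.005346 − 0.057392) = 0.690000 − (0.000160)/(-0.052046) = 0.693082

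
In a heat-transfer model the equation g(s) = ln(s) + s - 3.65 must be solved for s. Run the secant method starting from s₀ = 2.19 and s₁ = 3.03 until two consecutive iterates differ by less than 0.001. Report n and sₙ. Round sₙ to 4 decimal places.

n = 4, sₙ = 2.6685

g(2.19) = -0.676098, g(3.03) = 0.488563
s₂ = 3.030000 − 0.488563·(0.840000)/(1.164661) = 2.677629;  |Δ| = 0.352371
g(2.677629) = 0.012561
s₃ = 2.677629 − 0.012561·(-0.352371)/(-0.476002) = 2.668331;  |Δ| = 0.009299
g(2.668331) = -0.000216
s₄ = 2.668331 − (-0.000216)·(-0.009299)/(-0.012777) = 2.668488;  |Δ| = 0.000157
|s₄ − s₃| = 0.000157 < 0.001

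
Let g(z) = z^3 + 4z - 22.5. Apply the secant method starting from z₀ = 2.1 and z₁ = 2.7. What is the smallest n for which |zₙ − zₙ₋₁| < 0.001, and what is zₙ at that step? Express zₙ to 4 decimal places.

n = 5, zₙ = 2.3559

g(2.1) = -4.839000, g(2.7) = 7.983000
z₂ = 2.700000 − 7.983000·(0.600000)/(12.822000) = 2.326439;  |Δ| = 0.373561
g(2.326439) = -0.602817
z₃ = 2.326439 − (-0.602817)·(-0.373561)/(-8.585817) = 2.352667;  |Δ| = 0.026228
g(2.352667) = -0.067223
z₄ = 2.352667 − (-0.067223)·(0.026228)/(0.535594) = 2.355959;  |Δ| = 0.003292
g(2.355959) = 0.000684
z₅ = 2.355959 − 0.000684·(0.003292)/(0.067906) = 2.355926;  |Δ| = 0.000033
|z₅ − z₄| = 0.000033 < 0.001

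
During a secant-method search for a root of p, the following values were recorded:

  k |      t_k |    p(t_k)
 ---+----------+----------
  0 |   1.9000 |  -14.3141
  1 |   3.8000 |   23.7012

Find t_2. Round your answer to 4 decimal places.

t_2 = 3.8000 − 23.7012·(3.8000 − 1.9000) / (23.7012 − (-14.3141))
   = 3.8000 − (45.032280)/(38.015300) = 2.615417

2.6154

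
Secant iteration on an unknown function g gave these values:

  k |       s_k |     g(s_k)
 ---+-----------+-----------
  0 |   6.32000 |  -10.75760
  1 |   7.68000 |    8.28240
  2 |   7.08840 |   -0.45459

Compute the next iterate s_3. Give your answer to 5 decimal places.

s_3 = 7.08840 − (-0.45459)·(7.08840 − 7.68000) / (-0.45459 − 8.28240)
   = 7.08840 − (0.2689354)/(-8.7369900) = 7.1191812

7.11918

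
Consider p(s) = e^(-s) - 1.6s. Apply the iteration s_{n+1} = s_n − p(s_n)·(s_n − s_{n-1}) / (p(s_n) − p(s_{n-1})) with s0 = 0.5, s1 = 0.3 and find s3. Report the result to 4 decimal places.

0.4134

p(0.5) = -0.193469, p(0.3) = 0.260818
s2 = 0.300000 − 0.260818·(0.300000 − 0.500000) / (0.260818 − (-0.193469)) = 0.300000 − (-0.052164)/(0.454288) = 0.414825
p(0.414825) = -0.003265
s3 = 0.414825 − (-0.003265)·(0.414825 − 0.300000) / (-0.003265 − 0.260818) = 0.414825 − (-0.000375)/(-0.264083) = 0.413406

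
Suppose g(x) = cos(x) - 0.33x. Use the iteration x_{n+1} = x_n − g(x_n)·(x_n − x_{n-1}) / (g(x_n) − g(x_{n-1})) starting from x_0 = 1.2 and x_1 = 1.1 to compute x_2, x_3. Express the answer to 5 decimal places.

g(1.2) = -0.0336422, g(1.1) = 0.0905961
x_2 = 1.1000000 − 0.0905961·(1.1000000 − 1.2000000) / (0.0905961 − (-0.0336422)) = 1.1000000 − (-0.0090596)/(0.1242384) = 1.1729212
g(1.1729212) = 0.0003963
x_3 = 1.1729212 − 0.0003963·(1.1729212 − 1.1000000) / (0.0003963 − 0.0905961) = 1.1729212 − (0.0000289)/(-0.0901998) = 1.1732416

1.17292, 1.17324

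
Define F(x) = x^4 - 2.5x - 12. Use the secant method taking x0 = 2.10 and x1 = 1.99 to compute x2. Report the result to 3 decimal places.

2.031

F(2.10) = 2.19810, F(1.99) = -1.29261
x2 = 1.99000 − (-1.29261)·(1.99000 − 2.10000) / (-1.29261 − 2.19810) = 1.99000 − (0.14219)/(-3.49071) = 2.03073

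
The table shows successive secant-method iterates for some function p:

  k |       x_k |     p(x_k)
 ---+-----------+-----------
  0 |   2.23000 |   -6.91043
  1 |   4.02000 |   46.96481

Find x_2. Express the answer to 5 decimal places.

x_2 = 4.02000 − 46.96481·(4.02000 − 2.23000) / (46.96481 − (-6.91043))
   = 4.02000 − (84.0670099)/(53.8752400) = 2.4595984

2.45960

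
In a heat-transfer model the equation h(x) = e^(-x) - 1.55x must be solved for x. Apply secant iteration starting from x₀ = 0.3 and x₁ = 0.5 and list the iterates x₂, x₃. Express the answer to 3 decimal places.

h(0.3) = 0.27582, h(0.5) = -0.16847
x₂ = 0.50000 − (-0.16847)·(0.50000 − 0.30000) / (-0.16847 − 0.27582) = 0.50000 − (-0.03369)/(-0.44429) = 0.42416
h(0.42416) = -0.00313
x₃ = 0.42416 − (-0.00313)·(0.42416 − 0.50000) / (-0.00313 − (-0.16847)) = 0.42416 − (0.00024)/(0.16534) = 0.42272

0.424, 0.423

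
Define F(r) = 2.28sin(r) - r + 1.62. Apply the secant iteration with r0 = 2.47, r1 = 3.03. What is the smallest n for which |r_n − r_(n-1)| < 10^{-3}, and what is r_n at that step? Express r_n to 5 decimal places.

n = 4, r_n = 2.66532

F(2.47) = 0.5686925, F(3.03) = -1.1560965
r2 = 3.0300000 − (-1.1560965)·(0.5600000)/(-1.7247890) = 2.6546416;  |Δ| = 0.3753584
F(2.6546416) = 0.0322468
r3 = 2.6546416 − 0.0322468·(-0.3753584)/(1.1883433) = 2.6648273;  |Δ| = 0.0101857
F(2.6648273) = 0.0014821
r4 = 2.6648273 − 0.0014821·(0.0101857)/(-0.0307647) = 2.6653180;  |Δ| = 0.0004907
|r4 − r3| = 0.0004907 < 10^{-3}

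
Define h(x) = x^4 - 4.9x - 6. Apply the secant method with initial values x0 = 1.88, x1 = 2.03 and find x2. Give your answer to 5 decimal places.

1.98866

h(1.88) = -2.7200166, h(2.03) = 1.0348168
x2 = 2.0300000 − 1.0348168·(2.0300000 − 1.8800000) / (1.0348168 − (-2.7200166)) = 2.0300000 − (0.1552225)/(3.7548334) = 1.9886606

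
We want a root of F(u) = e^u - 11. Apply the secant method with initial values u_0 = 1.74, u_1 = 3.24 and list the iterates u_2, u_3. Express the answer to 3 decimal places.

2.141, 2.302

F(1.74) = -5.30266, F(3.24) = 14.53372
u_2 = 3.24000 − 14.53372·(3.24000 − 1.74000) / (14.53372 − (-5.30266)) = 3.24000 − (21.80058)/(19.83638) = 2.14098
F(2.14098) = -2.49223
u_3 = 2.14098 − (-2.49223)·(2.14098 − 3.24000) / (-2.49223 − 14.53372) = 2.14098 − (2.73901)/(-17.02595) = 2.30185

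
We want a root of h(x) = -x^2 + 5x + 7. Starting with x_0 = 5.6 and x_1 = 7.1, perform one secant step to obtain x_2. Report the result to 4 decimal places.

h(5.6) = 3.640000, h(7.1) = -7.910000
x_2 = 7.100000 − (-7.910000)·(7.100000 − 5.600000) / (-7.910000 − 3.640000) = 7.100000 − (-11.865000)/(-11.550000) = 6.072727

6.0727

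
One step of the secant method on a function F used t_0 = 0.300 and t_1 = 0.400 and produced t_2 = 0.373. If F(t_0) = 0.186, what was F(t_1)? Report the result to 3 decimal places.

-0.069

The secant line through (0.300, 0.186) and (0.400, F(t_1)) crosses zero at t_2 = 0.373.
So (0.300, 0.186), (0.400, F(t_1)), (0.373, 0) are collinear:
F(t_1) = 0.186 · (0.400 − 0.373) / (0.300 − 0.373) = 0.186 · (0.02700)/(-0.07300) = -0.06879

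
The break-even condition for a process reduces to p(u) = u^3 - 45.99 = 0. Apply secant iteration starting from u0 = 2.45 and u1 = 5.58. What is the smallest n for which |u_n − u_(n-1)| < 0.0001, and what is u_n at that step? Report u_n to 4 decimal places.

n = 7, u_n = 3.5828

p(2.45) = -31.283875, p(5.58) = 127.751112
u2 = 5.580000 − 127.751112·(3.130000)/(159.034987) = 3.065704;  |Δ| = 2.514296
p(3.065704) = -17.176846
u3 = 3.065704 − (-17.176846)·(-2.514296)/(-144.927958) = 3.363698;  |Δ| = 0.297994
p(3.363698) = -7.931546
u4 = 3.363698 − (-7.931546)·(0.297994)/(9.245300) = 3.619348;  |Δ| = 0.255649
p(3.619348) = 1.422285
u5 = 3.619348 − 1.422285·(0.255649)/(9.353831) = 3.580475;  |Δ| = 0.038872
p(3.580475) = -0.089015
u6 = 3.580475 − (-0.089015)·(-0.038872)/(-1.511300) = 3.582765;  |Δ| = 0.002290
p(3.582765) = -0.000903
u7 = 3.582765 − (-0.000903)·(0.002290)/(0.088112) = 3.582788;  |Δ| = 0.000023
|u7 − u6| = 0.000023 < 0.0001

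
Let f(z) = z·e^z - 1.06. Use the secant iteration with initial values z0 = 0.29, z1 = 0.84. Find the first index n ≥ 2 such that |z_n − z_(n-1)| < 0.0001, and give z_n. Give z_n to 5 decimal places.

f(0.29) = -0.6724360, f(0.84) = 0.8857483
z2 = 0.8400000 − 0.8857483·(0.5500000)/(1.5581843) = 0.5273531;  |Δ| = 0.3126469
f(0.5273531) = -0.1664312
z3 = 0.5273531 − (-0.1664312)·(-0.3126469)/(-1.0521795) = 0.5768068;  |Δ| = 0.0494537
f(0.5768068) = -0.0330853
z4 = 0.5768068 − (-0.0330853)·(0.0494537)/(0.1333459) = 0.5890771;  |Δ| = 0.0122703
f(0.5890771) = 0.0017079
z5 = 0.5890771 − 0.0017079·(0.0122703)/(0.0347932) = 0.5884748;  |Δ| = 0.0006023
f(0.5884748) = -0.0000163
z6 = 0.5884748 − (-0.0000163)·(-0.0006023)/(-0.0017242) = 0.5884805;  |Δ| = 0.0000057
|z6 − z5| = 0.0000057 < 0.0001

n = 6, z_n = 0.58848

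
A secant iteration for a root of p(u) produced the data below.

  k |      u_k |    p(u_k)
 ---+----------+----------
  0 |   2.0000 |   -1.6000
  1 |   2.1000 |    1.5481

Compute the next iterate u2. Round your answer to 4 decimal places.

u2 = 2.1000 − 1.5481·(2.1000 − 2.0000) / (1.5481 − (-1.6000))
   = 2.1000 − (0.154810)/(3.148100) = 2.050824

2.0508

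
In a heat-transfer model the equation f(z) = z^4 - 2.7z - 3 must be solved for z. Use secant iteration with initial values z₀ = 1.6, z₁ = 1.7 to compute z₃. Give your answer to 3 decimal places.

f(1.6) = -0.76640, f(1.7) = 0.76210
z₂ = 1.70000 − 0.76210·(1.70000 − 1.60000) / (0.76210 − (-0.76640)) = 1.70000 − (0.07621)/(1.52850) = 1.65014
f(1.65014) = -0.04085
z₃ = 1.65014 − (-0.04085)·(1.65014 − 1.70000) / (-0.04085 − 0.76210) = 1.65014 − (0.00204)/(-0.80295) = 1.65268

1.653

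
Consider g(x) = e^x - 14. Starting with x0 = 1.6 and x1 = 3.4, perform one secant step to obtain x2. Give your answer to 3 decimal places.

g(1.6) = -9.04697, g(3.4) = 15.96410
x2 = 3.40000 − 15.96410·(3.40000 − 1.60000) / (15.96410 − (-9.04697)) = 3.40000 − (28.73538)/(25.01107) = 2.25109

2.251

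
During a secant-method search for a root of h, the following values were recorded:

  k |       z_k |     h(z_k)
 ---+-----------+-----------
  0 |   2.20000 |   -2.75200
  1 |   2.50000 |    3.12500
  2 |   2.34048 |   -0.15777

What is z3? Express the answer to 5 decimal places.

2.34815

z3 = 2.34048 − (-0.15777)·(2.34048 − 2.50000) / (-0.15777 − 3.12500)
   = 2.34048 − (0.0251675)/(-3.2827700) = 2.3481465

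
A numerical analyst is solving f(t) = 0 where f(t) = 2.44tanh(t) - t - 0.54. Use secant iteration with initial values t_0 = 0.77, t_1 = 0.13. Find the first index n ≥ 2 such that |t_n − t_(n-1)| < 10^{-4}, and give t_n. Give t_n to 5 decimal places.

f(0.77) = 0.2685079, f(0.13) = -0.3545749
t_2 = 0.1300000 − (-0.3545749)·(-0.6400000)/(-0.6230828) = 0.4942019;  |Δ| = 0.3642019
f(0.4942019) = 0.0822081
t_3 = 0.4942019 − 0.0822081·(0.3642019)/(0.4367829) = 0.4256545;  |Δ| = 0.0685474
f(0.4256545) = 0.0144528
t_4 = 0.4256545 − 0.0144528·(-0.0685474)/(-0.0677552) = 0.4110327;  |Δ| = 0.0146218
f(0.4110327) = -0.0010207
t_5 = 0.4110327 − (-0.0010207)·(-0.0146218)/(-0.0154735) = 0.4119972;  |Δ| = 0.0009645
f(0.4119972) = 0.0000107
t_6 = 0.4119972 − 0.0000107·(0.0009645)/(0.0010314) = 0.4119872;  |Δ| = 0.0000100
|t_6 − t_5| = 0.0000100 < 10^{-4}

n = 6, t_n = 0.41199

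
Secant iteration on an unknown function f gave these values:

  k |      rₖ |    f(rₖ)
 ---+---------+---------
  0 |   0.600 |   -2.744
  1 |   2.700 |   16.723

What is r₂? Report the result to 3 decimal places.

r₂ = 2.700 − 16.723·(2.700 − 0.600) / (16.723 − (-2.744))
   = 2.700 − (35.11830)/(19.46700) = 0.89601

0.896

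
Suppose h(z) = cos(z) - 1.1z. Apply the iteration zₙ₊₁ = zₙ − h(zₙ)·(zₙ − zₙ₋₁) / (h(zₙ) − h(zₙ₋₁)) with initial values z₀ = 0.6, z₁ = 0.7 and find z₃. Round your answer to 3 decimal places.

0.697

h(0.6) = 0.16534, h(0.7) = -0.00516
z₂ = 0.70000 − (-0.00516)·(0.70000 − 0.60000) / (-0.00516 − 0.16534) = 0.70000 − (-0.00052)/(-0.17049) = 0.69697
h(0.69697) = 0.00012
z₃ = 0.69697 − 0.00012·(0.69697 − 0.70000) / (0.00012 − (-0.00516)) = 0.69697 − (0.00000)/(0.00527) = 0.69704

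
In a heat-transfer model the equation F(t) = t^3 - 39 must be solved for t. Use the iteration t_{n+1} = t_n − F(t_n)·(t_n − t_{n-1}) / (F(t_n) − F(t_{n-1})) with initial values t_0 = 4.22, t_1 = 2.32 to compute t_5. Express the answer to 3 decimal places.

3.391

F(4.22) = 36.15145, F(2.32) = -26.51283
t_2 = 2.32000 − (-26.51283)·(2.32000 − 4.22000) / (-26.51283 − 36.15145) = 2.32000 − (50.37438)/(-62.66428) = 3.12388
F(3.12388) = -8.51531
t_3 = 3.12388 − (-8.51531)·(3.12388 − 2.32000) / (-8.51531 − (-26.51283)) = 3.12388 − (-6.84526)/(17.99753) = 3.50422
F(3.50422) = 4.03033
t_4 = 3.50422 − 4.03033·(3.50422 − 3.12388) / (4.03033 − (-8.51531)) = 3.50422 − (1.53292)/(12.54564) = 3.38203
F(3.38203) = -0.31575
t_5 = 3.38203 − (-0.31575)·(3.38203 − 3.50422) / (-0.31575 − 4.03033) = 3.38203 − (0.03858)/(-4.34609) = 3.39091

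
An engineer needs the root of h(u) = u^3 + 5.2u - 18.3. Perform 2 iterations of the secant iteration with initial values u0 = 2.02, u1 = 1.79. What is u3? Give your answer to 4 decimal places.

h(2.02) = 0.446408, h(1.79) = -3.256661
u2 = 1.790000 − (-3.256661)·(1.790000 − 2.020000) / (-3.256661 − 0.446408) = 1.790000 − (0.749032)/(-3.703069) = 1.992273
h(1.992273) = -0.032541
u3 = 1.992273 − (-0.032541)·(1.992273 − 1.790000) / (-0.032541 − (-3.256661)) = 1.992273 − (-0.006582)/(3.224120) = 1.994315

1.9943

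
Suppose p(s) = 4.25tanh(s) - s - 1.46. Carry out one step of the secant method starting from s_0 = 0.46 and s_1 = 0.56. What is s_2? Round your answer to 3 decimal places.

p(0.46) = -0.09214, p(0.56) = 0.13890
s_2 = 0.56000 − 0.13890·(0.56000 − 0.46000) / (0.13890 − (-0.09214)) = 0.56000 − (0.01389)/(0.23105) = 0.49988

0.500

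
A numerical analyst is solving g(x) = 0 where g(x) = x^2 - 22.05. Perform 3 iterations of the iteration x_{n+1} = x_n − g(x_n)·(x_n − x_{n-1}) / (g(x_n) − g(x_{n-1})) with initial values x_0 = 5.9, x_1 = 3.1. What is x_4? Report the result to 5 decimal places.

4.69470

g(5.9) = 12.7600000, g(3.1) = -12.4400000
x_2 = 3.1000000 − (-12.4400000)·(3.1000000 − 5.9000000) / (-12.4400000 − 12.7600000) = 3.1000000 − (34.8320000)/(-25.2000000) = 4.4822222
g(4.4822222) = -1.9596840
x_3 = 4.4822222 − (-1.9596840)·(4.4822222 − 3.1000000) / (-1.9596840 − (-12.4400000)) = 4.4822222 − (-2.7087187)/(10.4803160) = 4.7406800
g(4.7406800) = 0.4240464
x_4 = 4.7406800 − 0.4240464·(4.7406800 − 4.4822222) / (0.4240464 − (-1.9596840)) = 4.7406800 − (0.1095981)/(2.3837304) = 4.6947024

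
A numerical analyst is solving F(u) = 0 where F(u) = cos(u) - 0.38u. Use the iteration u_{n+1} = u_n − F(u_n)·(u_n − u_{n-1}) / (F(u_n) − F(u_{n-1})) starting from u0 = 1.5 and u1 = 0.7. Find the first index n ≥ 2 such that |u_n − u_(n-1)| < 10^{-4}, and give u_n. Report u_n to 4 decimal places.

F(1.5) = -0.499263, F(0.7) = 0.498842
u2 = 0.700000 − 0.498842·(-0.800000)/(0.998105) = 1.099831;  |Δ| = 0.399831
F(1.099831) = 0.035810
u3 = 1.099831 − 0.035810·(0.399831)/(-0.463032) = 1.130754;  |Δ| = 0.030923
F(1.130754) = -0.003709
u4 = 1.130754 − (-0.003709)·(0.030923)/(-0.039519) = 1.127852;  |Δ| = 0.002902
F(1.127852) = 0.000018
u5 = 1.127852 − 0.000018·(-0.002902)/(0.003726) = 1.127866;  |Δ| = 0.000014
|u5 − u4| = 0.000014 < 10^{-4}

n = 5, u_n = 1.1279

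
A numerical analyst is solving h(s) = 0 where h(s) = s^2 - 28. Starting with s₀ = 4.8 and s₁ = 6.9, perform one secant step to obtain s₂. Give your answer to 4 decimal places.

5.2239

h(4.8) = -4.960000, h(6.9) = 19.610000
s₂ = 6.900000 − 19.610000·(6.900000 − 4.800000) / (19.610000 − (-4.960000)) = 6.900000 − (41.181000)/(24.570000) = 5.223932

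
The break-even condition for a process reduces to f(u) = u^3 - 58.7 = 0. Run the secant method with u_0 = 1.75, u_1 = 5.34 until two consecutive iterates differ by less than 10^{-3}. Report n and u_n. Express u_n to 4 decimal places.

f(1.75) = -53.340625, f(5.34) = 93.573304
u_2 = 5.340000 − 93.573304·(3.590000)/(146.913929) = 3.053436;  |Δ| = 2.286564
f(3.053436) = -30.231388
u_3 = 3.053436 − (-30.231388)·(-2.286564)/(-123.804692) = 3.611783;  |Δ| = 0.558347
f(3.611783) = -11.584380
u_4 = 3.611783 − (-11.584380)·(0.558347)/(18.647008) = 3.958654;  |Δ| = 0.346871
f(3.958654) = 3.335833
u_5 = 3.958654 − 3.335833·(0.346871)/(14.920213) = 3.881101;  |Δ| = 0.077553
f(3.881101) = -0.239181
u_6 = 3.881101 − (-0.239181)·(-0.077553)/(-3.575014) = 3.886290;  |Δ| = 0.005189
f(3.886290) = -0.004403
u_7 = 3.886290 − (-0.004403)·(0.005189)/(0.234778) = 3.886387;  |Δ| = 0.000097
|u_7 − u_6| = 0.000097 < 10^{-3}

n = 7, u_n = 3.8864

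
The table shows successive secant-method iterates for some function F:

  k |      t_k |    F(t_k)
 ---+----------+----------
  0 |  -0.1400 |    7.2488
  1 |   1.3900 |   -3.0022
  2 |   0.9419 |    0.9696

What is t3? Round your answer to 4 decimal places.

1.0513

t3 = 0.9419 − 0.9696·(0.9419 − 1.3900) / (0.9696 − (-3.0022))
   = 0.9419 − (-0.434478)/(3.971800) = 1.051291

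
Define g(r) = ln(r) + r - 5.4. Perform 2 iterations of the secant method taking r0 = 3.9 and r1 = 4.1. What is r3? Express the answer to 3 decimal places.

4.011

g(3.9) = -0.13902, g(4.1) = 0.11099
r2 = 4.10000 − 0.11099·(4.10000 − 3.90000) / (0.11099 − (-0.13902)) = 4.10000 − (0.02220)/(0.25001) = 4.01121
g(4.01121) = 0.00031
r3 = 4.01121 − 0.00031·(4.01121 − 4.10000) / (0.00031 − 0.11099) = 4.01121 − (-0.00003)/(-0.11068) = 4.01097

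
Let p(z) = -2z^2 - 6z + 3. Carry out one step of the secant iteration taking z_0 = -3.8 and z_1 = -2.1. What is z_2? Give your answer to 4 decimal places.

-3.2690

p(-3.8) = -3.080000, p(-2.1) = 6.780000
z_2 = -2.100000 − 6.780000·(-2.100000 − (-3.800000)) / (6.780000 − (-3.080000)) = -2.100000 − (11.526000)/(9.860000) = -3.268966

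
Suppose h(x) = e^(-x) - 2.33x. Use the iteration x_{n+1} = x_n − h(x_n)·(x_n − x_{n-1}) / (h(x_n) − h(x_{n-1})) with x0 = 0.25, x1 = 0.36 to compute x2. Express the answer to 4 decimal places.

h(0.25) = 0.196301, h(0.36) = -0.141124
x2 = 0.360000 − (-0.141124)·(0.360000 − 0.250000) / (-0.141124 − 0.196301) = 0.360000 − (-0.015524)/(-0.337424) = 0.313994

0.3140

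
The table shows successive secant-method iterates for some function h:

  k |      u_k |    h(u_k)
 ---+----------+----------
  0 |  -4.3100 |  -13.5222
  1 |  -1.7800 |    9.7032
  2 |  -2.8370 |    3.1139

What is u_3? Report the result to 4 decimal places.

-3.3365

u_3 = -2.8370 − 3.1139·(-2.8370 − (-1.7800)) / (3.1139 − 9.7032)
   = -2.8370 − (-3.291392)/(-6.589300) = -3.336506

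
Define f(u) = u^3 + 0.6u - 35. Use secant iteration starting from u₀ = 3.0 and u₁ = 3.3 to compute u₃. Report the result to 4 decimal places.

3.2098

f(3.0) = -6.200000, f(3.3) = 2.917000
u₂ = 3.300000 − 2.917000·(3.300000 − 3.000000) / (2.917000 − (-6.200000)) = 3.300000 − (0.875100)/(9.117000) = 3.204014
f(3.204014) = -0.186112
u₃ = 3.204014 − (-0.186112)·(3.204014 − 3.300000) / (-0.186112 − 2.917000) = 3.204014 − (0.017864)/(-3.103112) = 3.209771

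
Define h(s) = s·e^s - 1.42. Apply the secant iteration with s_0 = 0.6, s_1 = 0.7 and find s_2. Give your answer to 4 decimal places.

h(0.6) = -0.326729, h(0.7) = -0.010373
s_2 = 0.700000 − (-0.010373)·(0.700000 − 0.600000) / (-0.010373 − (-0.326729)) = 0.700000 − (-0.001037)/(0.316356) = 0.703279

0.7033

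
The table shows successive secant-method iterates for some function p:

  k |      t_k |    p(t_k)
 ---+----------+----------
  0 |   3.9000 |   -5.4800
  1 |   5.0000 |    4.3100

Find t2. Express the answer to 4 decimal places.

4.5157

t2 = 5.0000 − 4.3100·(5.0000 − 3.9000) / (4.3100 − (-5.4800))
   = 5.0000 − (4.741000)/(9.790000) = 4.515730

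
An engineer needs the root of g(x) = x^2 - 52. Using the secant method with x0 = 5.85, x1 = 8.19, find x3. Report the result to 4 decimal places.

g(5.85) = -17.777500, g(8.19) = 15.076100
x2 = 8.190000 − 15.076100·(8.190000 − 5.850000) / (15.076100 − (-17.777500)) = 8.190000 − (35.278074)/(32.853600) = 7.116204
g(7.116204) = -1.359645
x3 = 7.116204 − (-1.359645)·(7.116204 − 8.190000) / (-1.359645 − 15.076100) = 7.116204 − (1.459982)/(-16.435745) = 7.205033

7.2050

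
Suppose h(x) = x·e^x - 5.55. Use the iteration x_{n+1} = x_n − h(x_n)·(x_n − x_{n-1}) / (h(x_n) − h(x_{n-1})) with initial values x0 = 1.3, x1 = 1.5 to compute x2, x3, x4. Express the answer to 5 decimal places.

1.37989, 1.38626, 1.38680

h(1.3) = -0.7799143, h(1.5) = 1.1725336
x2 = 1.5000000 − 1.1725336·(1.5000000 − 1.3000000) / (1.1725336 − (-0.7799143)) = 1.5000000 − (0.2345067)/(1.9524479) = 1.3798909
h(1.3798909) = -0.0656676
x3 = 1.3798909 − (-0.0656676)·(1.3798909 − 1.5000000) / (-0.0656676 − 1.1725336) = 1.3798909 − (0.0078873)/(-1.2382012) = 1.3862609
h(1.3862609) = -0.0051423
x4 = 1.3862609 − (-0.0051423)·(1.3862609 − 1.3798909) / (-0.0051423 − (-0.0656676)) = 1.3862609 − (-0.0000328)/(0.0605253) = 1.3868021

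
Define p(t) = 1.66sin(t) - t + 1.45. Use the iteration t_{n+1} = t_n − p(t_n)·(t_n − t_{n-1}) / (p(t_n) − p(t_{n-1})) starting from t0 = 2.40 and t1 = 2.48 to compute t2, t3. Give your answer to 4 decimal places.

2.4755, 2.4756

p(2.40) = 0.171269, p(2.48) = -0.010139
t2 = 2.480000 − (-0.010139)·(2.480000 − 2.400000) / (-0.010139 − 0.171269) = 2.480000 − (-0.000811)/(-0.181408) = 2.475529
p(2.475529) = 0.000178
t3 = 2.475529 − 0.000178·(2.475529 − 2.480000) / (0.000178 − (-0.010139)) = 2.475529 − (-0.000001)/(0.010317) = 2.475606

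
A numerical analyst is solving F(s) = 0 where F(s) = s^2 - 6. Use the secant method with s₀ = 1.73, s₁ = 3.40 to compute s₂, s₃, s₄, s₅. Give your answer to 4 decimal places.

F(1.73) = -3.007100, F(3.40) = 5.560000
s₂ = 3.400000 − 5.560000·(3.400000 − 1.730000) / (5.560000 − (-3.007100)) = 3.400000 − (9.285200)/(8.567100) = 2.316179
F(2.316179) = -0.635313
s₃ = 2.316179 − (-0.635313)·(2.316179 − 3.400000) / (-0.635313 − 5.560000) = 2.316179 − (0.688566)/(-6.195313) = 2.427322
F(2.427322) = -0.108106
s₄ = 2.427322 − (-0.108106)·(2.427322 − 2.316179) / (-0.108106 − (-0.635313)) = 2.427322 − (-0.012015)/(0.527207) = 2.450113
F(2.450113) = 0.003052
s₅ = 2.450113 − 0.003052·(2.450113 − 2.427322) / (0.003052 − (-0.108106)) = 2.450113 − (0.000070)/(0.111159) = 2.449487

2.3162, 2.4273, 2.4501, 2.4495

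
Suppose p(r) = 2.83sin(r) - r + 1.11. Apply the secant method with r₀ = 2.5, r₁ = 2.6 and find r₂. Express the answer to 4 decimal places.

2.5907

p(2.5) = 0.303676, p(2.6) = -0.031131
r₂ = 2.600000 − (-0.031131)·(2.600000 − 2.500000) / (-0.031131 − 0.303676) = 2.600000 − (-0.003113)/(-0.334807) = 2.590702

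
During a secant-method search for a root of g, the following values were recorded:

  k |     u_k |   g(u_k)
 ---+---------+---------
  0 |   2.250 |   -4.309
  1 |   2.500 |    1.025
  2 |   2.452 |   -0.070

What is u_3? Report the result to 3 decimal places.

u_3 = 2.452 − (-0.070)·(2.452 − 2.500) / (-0.070 − 1.025)
   = 2.452 − (0.00336)/(-1.09500) = 2.45507

2.455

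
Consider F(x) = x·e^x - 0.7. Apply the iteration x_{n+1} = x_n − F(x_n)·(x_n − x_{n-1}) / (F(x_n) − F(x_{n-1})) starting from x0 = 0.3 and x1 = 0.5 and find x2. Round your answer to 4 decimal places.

0.4407

F(0.3) = -0.295042, F(0.5) = 0.124361
x2 = 0.500000 − 0.124361·(0.500000 − 0.300000) / (0.124361 − (-0.295042)) = 0.500000 − (0.024872)/(0.419403) = 0.440696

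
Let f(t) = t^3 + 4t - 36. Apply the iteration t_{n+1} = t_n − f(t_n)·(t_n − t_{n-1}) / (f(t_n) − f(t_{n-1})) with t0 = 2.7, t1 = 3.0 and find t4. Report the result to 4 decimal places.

2.9004

f(2.7) = -5.517000, f(3.0) = 3.000000
t2 = 3.000000 − 3.000000·(3.000000 − 2.700000) / (3.000000 − (-5.517000)) = 3.000000 − (0.900000)/(8.517000) = 2.894329
f(2.894329) = -0.176484
t3 = 2.894329 − (-0.176484)·(2.894329 − 3.000000) / (-0.176484 − 3.000000) = 2.894329 − (0.018649)/(-3.176484) = 2.900200
f(2.900200) = -0.005153
t4 = 2.900200 − (-0.005153)·(2.900200 − 2.894329) / (-0.005153 − (-0.176484)) = 2.900200 − (-0.000030)/(0.171331) = 2.900377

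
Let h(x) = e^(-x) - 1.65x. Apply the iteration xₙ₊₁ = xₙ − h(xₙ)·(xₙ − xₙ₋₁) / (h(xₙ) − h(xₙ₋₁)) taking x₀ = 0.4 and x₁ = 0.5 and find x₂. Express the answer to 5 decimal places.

h(0.4) = 0.0103200, h(0.5) = -0.2184693
x₂ = 0.5000000 − (-0.2184693)·(0.5000000 − 0.4000000) / (-0.2184693 − 0.0103200) = 0.5000000 − (-0.0218469)/(-0.2287894) = 0.4045107

0.40451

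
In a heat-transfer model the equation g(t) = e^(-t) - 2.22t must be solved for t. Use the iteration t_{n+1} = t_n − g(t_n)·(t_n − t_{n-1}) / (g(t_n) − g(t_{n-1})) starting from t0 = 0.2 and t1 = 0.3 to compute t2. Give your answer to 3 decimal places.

g(0.2) = 0.37473, g(0.3) = 0.07482
t2 = 0.30000 − 0.07482·(0.30000 − 0.20000) / (0.07482 − 0.37473) = 0.30000 − (0.00748)/(-0.29991) = 0.32495

0.325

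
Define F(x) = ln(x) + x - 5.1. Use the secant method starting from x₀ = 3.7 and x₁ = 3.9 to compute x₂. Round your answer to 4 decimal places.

3.7726

F(3.7) = -0.091667, F(3.9) = 0.160977
x₂ = 3.900000 − 0.160977·(3.900000 − 3.700000) / (0.160977 − (-0.091667)) = 3.900000 − (0.032195)/(0.252644) = 3.772566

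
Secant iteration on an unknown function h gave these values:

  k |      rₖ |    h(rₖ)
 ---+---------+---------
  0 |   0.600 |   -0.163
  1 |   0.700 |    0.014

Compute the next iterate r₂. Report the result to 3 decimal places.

r₂ = 0.700 − 0.014·(0.700 − 0.600) / (0.014 − (-0.163))
   = 0.700 − (0.00140)/(0.17700) = 0.69209

0.692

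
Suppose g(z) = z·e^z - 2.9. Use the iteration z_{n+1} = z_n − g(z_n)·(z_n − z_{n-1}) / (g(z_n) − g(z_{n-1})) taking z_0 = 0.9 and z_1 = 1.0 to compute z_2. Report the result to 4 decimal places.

1.0360

g(0.9) = -0.686357, g(1.0) = -0.181718
z_2 = 1.000000 − (-0.181718)·(1.000000 − 0.900000) / (-0.181718 − (-0.686357)) = 1.000000 − (-0.018172)/(0.504639) = 1.036010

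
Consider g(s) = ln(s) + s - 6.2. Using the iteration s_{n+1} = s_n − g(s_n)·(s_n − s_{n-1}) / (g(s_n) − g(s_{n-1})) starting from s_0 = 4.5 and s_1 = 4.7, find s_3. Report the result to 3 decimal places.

4.661

g(4.5) = -0.19592, g(4.7) = 0.04756
s_2 = 4.70000 − 0.04756·(4.70000 − 4.50000) / (0.04756 − (-0.19592)) = 4.70000 − (0.00951)/(0.24349) = 4.66093
g(4.66093) = 0.00015
s_3 = 4.66093 − 0.00015·(4.66093 − 4.70000) / (0.00015 − 0.04756) = 4.66093 − (-0.00001)/(-0.04742) = 4.66081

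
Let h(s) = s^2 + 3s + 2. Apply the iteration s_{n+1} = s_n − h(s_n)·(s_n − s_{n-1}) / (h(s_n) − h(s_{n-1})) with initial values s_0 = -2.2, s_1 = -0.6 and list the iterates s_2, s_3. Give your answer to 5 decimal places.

h(-2.2) = 0.2400000, h(-0.6) = 0.5600000
s_2 = -0.6000000 − 0.5600000·(-0.6000000 − (-2.2000000)) / (0.5600000 − 0.2400000) = -0.6000000 − (0.8960000)/(0.3200000) = -3.4000000
h(-3.4000000) = 3.3600000
s_3 = -3.4000000 − 3.3600000·(-3.4000000 − (-0.6000000)) / (3.3600000 − 0.5600000) = -3.4000000 − (-9.4080000)/(2.8000000) = -0.0400000

-3.40000, -0.04000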